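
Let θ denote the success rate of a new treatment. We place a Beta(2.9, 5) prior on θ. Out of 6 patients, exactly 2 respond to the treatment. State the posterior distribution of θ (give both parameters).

The binomial likelihood is conjugate to the Beta prior: with 2 successes and 4 failures, the posterior is Beta(2.9+2, 5+4) = Beta(4.9, 9).

Posterior: Beta(4.9, 9)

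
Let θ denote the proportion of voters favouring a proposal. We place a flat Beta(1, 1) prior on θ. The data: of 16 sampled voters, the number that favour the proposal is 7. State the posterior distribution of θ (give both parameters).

Posterior: Beta(8, 10)

The binomial likelihood is conjugate to the Beta prior: with 7 successes and 9 failures, the posterior is Beta(1+7, 1+9) = Beta(8, 10).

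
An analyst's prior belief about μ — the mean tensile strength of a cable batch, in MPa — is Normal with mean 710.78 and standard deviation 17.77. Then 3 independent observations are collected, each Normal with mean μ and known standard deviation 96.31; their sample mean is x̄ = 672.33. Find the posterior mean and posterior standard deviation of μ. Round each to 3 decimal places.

With known σ, the Normal prior is conjugate. Weight on the data is w = (n/σ²)/(n/σ² + 1/τ₀²) = 0.00032343/(0.00032343+0.00316683) = 0.092666.
Posterior mean = w·x̄ + (1−w)·μ₀ = 0.092666·672.33 + 0.90733·710.78 = 707.217. Posterior variance = 1/(0.00032343+0.00316683) = 286.511, so SD = 16.927.

Posterior mean ≈ 707.217; posterior SD ≈ 16.927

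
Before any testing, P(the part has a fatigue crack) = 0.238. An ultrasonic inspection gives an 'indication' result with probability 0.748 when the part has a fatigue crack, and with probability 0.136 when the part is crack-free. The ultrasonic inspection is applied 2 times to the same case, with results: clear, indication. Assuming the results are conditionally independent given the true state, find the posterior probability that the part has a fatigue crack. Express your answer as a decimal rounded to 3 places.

Posterior P(H) ≈ 0.334

With H the event that the part has a fatigue crack, the joint likelihood of the observed sequence is P(data|H) = 0.252·0.748 = 0.18850 and P(data|¬H) = 0.864·0.136 = 0.11750.
Bayes: P(H|data) = 0.238·0.18850 / (0.238·0.18850 + 0.762·0.11750) = 0.044862/0.13440 = 0.3338.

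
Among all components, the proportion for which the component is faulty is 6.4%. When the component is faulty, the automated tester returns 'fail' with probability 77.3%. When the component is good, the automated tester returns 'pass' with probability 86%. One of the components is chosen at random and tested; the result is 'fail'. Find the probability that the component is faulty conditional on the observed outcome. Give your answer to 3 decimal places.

P(H | E) ≈ 0.274

Write H for 'the component is faulty'. Prior odds H:¬H = 0.064/0.936 = 0.068376. For the 'fail' outcome, the likelihood ratio is 0.773/0.14 = 5.5214.
Posterior odds = 0.068376 × 5.5214 = 0.37753, so P(H|E) = 0.37753/(1+0.37753) = 0.274.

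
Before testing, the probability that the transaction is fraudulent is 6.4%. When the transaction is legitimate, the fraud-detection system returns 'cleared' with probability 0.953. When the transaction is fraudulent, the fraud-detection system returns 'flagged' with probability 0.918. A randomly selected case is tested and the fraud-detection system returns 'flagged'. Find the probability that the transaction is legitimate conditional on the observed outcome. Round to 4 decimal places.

P(¬H | E) ≈ 0.4282

Write H for 'the transaction is fraudulent'. Prior odds H:¬H = 0.064/0.936 = 0.068376. For the 'flagged' outcome, the likelihood ratio is 0.918/0.047 = 19.532.
Posterior odds = 0.068376 × 19.532 = 1.3355, so P(H|E) = 1.3355/(1+1.3355) = 0.5718. Then P(¬H|E) = 1 − 0.5718 = 0.4282.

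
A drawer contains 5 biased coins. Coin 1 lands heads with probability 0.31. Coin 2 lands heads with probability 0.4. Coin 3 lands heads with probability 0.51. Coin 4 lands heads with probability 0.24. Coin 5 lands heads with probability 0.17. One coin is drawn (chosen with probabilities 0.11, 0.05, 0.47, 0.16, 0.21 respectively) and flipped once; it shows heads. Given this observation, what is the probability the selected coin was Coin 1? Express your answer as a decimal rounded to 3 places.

Posterior probability ≈ 0.093

P(heads|C1) = 0.31; P(heads|C2) = 0.4; P(heads|C3) = 0.51; P(heads|C4) = 0.24; P(heads|C5) = 0.17.
Prior × likelihood for each source: 0.11·0.31=0.03410, 0.05·0.4=0.02000, 0.47·0.51=0.2397, 0.16·0.24=0.03840, 0.21·0.17=0.03570. Summing gives P(heads) = 0.36790.
P(Coin 1 | heads) = 0.03410 / 0.36790 = 0.093.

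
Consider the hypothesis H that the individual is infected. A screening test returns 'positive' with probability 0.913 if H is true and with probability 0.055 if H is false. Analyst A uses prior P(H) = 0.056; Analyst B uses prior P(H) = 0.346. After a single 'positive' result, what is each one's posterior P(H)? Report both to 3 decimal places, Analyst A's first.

The likelihood ratio for a 'positive' result is 0.913/0.055 = 16.600.
Analyst A: prior odds 0.056/0.944 = 0.059322; posterior odds 0.98475; posterior probability 0.496.
Analyst B: prior odds 0.346/0.654 = 0.52905; posterior odds 8.7823; posterior probability 0.898.

Analyst A: 0.496; Analyst B: 0.898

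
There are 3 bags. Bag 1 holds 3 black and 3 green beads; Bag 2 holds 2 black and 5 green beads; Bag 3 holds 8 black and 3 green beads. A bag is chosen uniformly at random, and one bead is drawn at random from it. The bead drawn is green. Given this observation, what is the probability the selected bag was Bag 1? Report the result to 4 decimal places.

P(green|Bag 1) = 0.5; P(green|Bag 2) = 0.7143; P(green|Bag 3) = 0.2727.
Prior × likelihood for each source: 0.333333·0.5=0.1667, 0.333333·0.7143=0.2381, 0.333333·0.2727=0.09091. Summing gives P(green) = 0.49567.
P(Bag 1 | green) = 0.1667 / 0.49567 = 0.3362.

Posterior probability ≈ 0.3362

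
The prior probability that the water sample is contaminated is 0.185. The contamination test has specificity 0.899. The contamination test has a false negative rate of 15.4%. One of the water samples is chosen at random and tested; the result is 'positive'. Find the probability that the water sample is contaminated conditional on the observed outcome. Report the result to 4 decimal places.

Let H be the event that the water sample is contaminated. P(H) = 0.185, so P(¬H) = 0.815. With E the 'positive' result, P(E|H) = 0.846 and P(E|¬H) = 0.101.
P(E) = 0.846·0.185 + 0.101·0.815 = 0.15651 + 0.082315 = 0.23882.
By Bayes' theorem, P(H|E) = 0.15651 / 0.23882 = 0.6553.

P(H | E) ≈ 0.6553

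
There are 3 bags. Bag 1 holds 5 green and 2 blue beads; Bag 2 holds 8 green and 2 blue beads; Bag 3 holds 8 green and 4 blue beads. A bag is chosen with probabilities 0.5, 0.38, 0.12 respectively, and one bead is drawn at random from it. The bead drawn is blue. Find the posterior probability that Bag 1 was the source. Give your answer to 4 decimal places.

Tabulate prior·likelihood by source: [1] prior 0.5, lik 0.2857, product 0.1429; [2] prior 0.38, lik 0.2, product 0.07600; [3] prior 0.12, lik 0.3333, product 0.04000.
Normalizing constant = 0.25886; the posterior for Bag 1 is its product over the sum, 0.1429/0.25886 = 0.5519.

Posterior probability ≈ 0.5519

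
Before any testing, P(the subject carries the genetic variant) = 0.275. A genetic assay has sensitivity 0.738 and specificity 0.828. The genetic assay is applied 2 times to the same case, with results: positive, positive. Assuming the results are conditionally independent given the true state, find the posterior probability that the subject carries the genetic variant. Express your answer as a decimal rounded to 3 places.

Let H be the event that the subject carries the genetic variant; start with P(H) = 0.275. P('positive'|H) = 0.738, P('positive'|¬H) = 0.172.
Update on result 1 ('positive'): P(H) ← 0.738·0.2750 / (0.738·0.2750 + 0.172·0.7250) = 0.20295/0.32765 = 0.6194.
Update on result 2 ('positive'): P(H) ← 0.738·0.6194 / (0.738·0.6194 + 0.172·0.3806) = 0.45713/0.52259 = 0.8747.

Posterior P(H) ≈ 0.875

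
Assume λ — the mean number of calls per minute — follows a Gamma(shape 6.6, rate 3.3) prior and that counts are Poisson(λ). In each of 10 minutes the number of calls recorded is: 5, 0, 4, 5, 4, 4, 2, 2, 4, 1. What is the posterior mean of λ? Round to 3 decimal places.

Posterior mean ≈ 2.827

Total count ∑xᵢ = 31 over n = 10 minutes.
Gamma is conjugate to the Poisson likelihood: posterior is Gamma(shape = 6.6+31 = 37.6, rate = 3.3+10 = 13.3).
Posterior mean = shape/rate = 37.6/13.3 = 2.827.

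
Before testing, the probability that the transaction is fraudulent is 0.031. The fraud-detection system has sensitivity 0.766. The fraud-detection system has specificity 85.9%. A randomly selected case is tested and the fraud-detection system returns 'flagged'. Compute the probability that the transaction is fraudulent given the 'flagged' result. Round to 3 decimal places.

Let H be the event that the transaction is fraudulent. P(H) = 0.031, so P(¬H) = 0.969. With E the 'flagged' result, P(E|H) = 0.766 and P(E|¬H) = 0.141.
P(E) = 0.766·0.031 + 0.141·0.969 = 0.023746 + 0.13663 = 0.16037.
By Bayes' theorem, P(H|E) = 0.023746 / 0.16037 = 0.148.

P(H | E) ≈ 0.148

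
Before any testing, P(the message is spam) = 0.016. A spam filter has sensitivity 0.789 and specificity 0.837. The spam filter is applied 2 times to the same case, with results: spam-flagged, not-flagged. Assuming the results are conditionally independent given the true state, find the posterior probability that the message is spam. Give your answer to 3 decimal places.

With H the event that the message is spam, the joint likelihood of the observed sequence is P(data|H) = 0.789·0.211 = 0.16648 and P(data|¬H) = 0.163·0.837 = 0.13643.
Bayes: P(H|data) = 0.016·0.16648 / (0.016·0.16648 + 0.984·0.13643) = 0.0026637/0.13691 = 0.0195.

Posterior P(H) ≈ 0.019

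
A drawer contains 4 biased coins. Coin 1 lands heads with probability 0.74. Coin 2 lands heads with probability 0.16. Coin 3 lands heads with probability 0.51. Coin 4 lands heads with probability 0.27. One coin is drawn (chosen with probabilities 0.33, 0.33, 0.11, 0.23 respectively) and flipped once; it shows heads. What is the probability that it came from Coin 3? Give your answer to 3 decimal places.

Tabulate prior·likelihood by source: [1] prior 0.33, lik 0.74, product 0.2442; [2] prior 0.33, lik 0.16, product 0.05280; [3] prior 0.11, lik 0.51, product 0.05610; [4] prior 0.23, lik 0.27, product 0.06210.
Normalizing constant = 0.41520; the posterior for Coin 3 is its product over the sum, 0.05610/0.41520 = 0.135.

Posterior probability ≈ 0.135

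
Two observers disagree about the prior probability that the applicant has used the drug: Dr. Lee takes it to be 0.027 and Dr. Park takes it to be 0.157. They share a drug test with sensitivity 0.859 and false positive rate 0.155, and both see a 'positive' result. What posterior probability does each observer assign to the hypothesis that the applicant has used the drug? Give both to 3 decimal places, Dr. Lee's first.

The likelihood ratio for a 'positive' result is 0.859/0.155 = 5.5419.
Dr. Lee: prior odds 0.027/0.973 = 0.027749; posterior odds 0.15378; posterior probability 0.133.
Dr. Park: prior odds 0.157/0.843 = 0.18624; posterior odds 1.0321; posterior probability 0.508.

Dr. Lee: 0.133; Dr. Park: 0.508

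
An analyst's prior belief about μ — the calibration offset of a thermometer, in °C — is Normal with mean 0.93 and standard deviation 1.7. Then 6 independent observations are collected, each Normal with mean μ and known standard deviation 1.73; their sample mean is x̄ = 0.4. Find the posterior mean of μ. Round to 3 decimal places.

Posterior mean ≈ 0.478

Prior precision 1/τ₀² = 1/1.7² = 0.346021; data precision n/σ² = 6/1.73² = 2.00474.
Posterior precision = 0.346021 + 2.00474 = 2.35077.
Posterior mean = (0.346021·0.93 + 2.00474·0.4) / 2.35077 = 0.478.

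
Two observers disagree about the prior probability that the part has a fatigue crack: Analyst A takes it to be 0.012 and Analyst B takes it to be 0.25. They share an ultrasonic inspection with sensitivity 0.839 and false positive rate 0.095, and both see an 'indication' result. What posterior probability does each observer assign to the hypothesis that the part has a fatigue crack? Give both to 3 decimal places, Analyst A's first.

Analyst A: 0.097; Analyst B: 0.746

P('+'|H) = 0.839, P('+'|¬H) = 0.095.
Analyst A: numerator 0.839·0.012 = 0.010068; evidence = 0.010068+0.095·0.988 = 0.10393; posterior = 0.097.
Analyst B: numerator 0.839·0.25 = 0.20975; evidence = 0.20975+0.095·0.75 = 0.28100; posterior = 0.746.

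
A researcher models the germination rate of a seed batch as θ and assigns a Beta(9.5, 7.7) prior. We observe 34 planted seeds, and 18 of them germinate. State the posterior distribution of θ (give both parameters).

Posterior: Beta(27.5, 23.7)

Observing 18 successes and 16 failures updates Beta(9.5, 7.7) by adding the success and failure counts to the two shape parameters: α = 9.5+18 = 27.5, β = 7.7+16 = 23.7.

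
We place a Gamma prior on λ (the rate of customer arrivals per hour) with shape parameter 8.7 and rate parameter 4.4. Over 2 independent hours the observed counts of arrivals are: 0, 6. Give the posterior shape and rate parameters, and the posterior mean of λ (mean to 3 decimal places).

Posterior: Gamma(shape=14.7, rate=6.4); mean ≈ 2.297

Total count ∑xᵢ = 6 over n = 2 hours.
Gamma is conjugate to the Poisson likelihood: posterior is Gamma(shape = 8.7+6 = 14.7, rate = 4.4+2 = 6.4).
E[λ | data] = 14.7/6.4 = 2.297.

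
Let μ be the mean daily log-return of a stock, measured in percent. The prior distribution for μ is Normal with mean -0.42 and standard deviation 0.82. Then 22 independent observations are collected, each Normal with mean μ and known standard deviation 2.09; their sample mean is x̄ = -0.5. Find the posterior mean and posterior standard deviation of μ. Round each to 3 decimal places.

With known σ, the Normal prior is conjugate. Weight on the data is w = (n/σ²)/(n/σ² + 1/τ₀²) = 5.03651/(5.03651+1.48721) = 0.77203.
Posterior mean = w·x̄ + (1−w)·μ₀ = 0.77203·-0.5 + 0.22797·-0.42 = -0.482. Posterior variance = 1/(5.03651+1.48721) = 0.153287, so SD = 0.392.

Posterior mean ≈ -0.482; posterior SD ≈ 0.392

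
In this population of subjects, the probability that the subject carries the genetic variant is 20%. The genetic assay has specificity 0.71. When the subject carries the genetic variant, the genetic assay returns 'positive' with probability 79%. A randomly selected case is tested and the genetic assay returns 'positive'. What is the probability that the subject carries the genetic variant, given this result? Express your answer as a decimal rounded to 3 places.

Write H for 'the subject carries the genetic variant'. Prior odds H:¬H = 0.2/0.8 = 0.25000. For the 'positive' outcome, the likelihood ratio is 0.79/0.29 = 2.7241.
Posterior odds = 0.25000 × 2.7241 = 0.68103, so P(H|E) = 0.68103/(1+0.68103) = 0.405.

P(H | E) ≈ 0.405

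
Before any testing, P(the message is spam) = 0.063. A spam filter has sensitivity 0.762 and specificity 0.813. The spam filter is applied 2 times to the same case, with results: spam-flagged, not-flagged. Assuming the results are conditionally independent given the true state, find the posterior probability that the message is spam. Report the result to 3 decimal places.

Posterior P(H) ≈ 0.074

Let H be the event that the message is spam; start with P(H) = 0.063. P('spam-flagged'|H) = 0.762, P('spam-flagged'|¬H) = 0.187.
Update on result 1 ('spam-flagged'): P(H) ← 0.762·0.0630 / (0.762·0.0630 + 0.187·0.9370) = 0.048006/0.22323 = 0.2151.
Update on result 2 ('not-flagged'): P(H) ← 0.238·0.2151 / (0.238·0.2151 + 0.813·0.7849) = 0.051183/0.68934 = 0.0742.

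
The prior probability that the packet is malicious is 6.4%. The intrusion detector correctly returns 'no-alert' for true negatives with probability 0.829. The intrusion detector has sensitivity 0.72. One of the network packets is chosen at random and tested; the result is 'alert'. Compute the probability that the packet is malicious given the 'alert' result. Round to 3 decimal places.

P(H | E) ≈ 0.224

Let H be the event that the packet is malicious. P(H) = 0.064, so P(¬H) = 0.936. With E the 'alert' result, P(E|H) = 0.72 and P(E|¬H) = 0.171.
P(E) = 0.72·0.064 + 0.171·0.936 = 0.046080 + 0.16006 = 0.20614.
By Bayes' theorem, P(H|E) = 0.046080 / 0.20614 = 0.224.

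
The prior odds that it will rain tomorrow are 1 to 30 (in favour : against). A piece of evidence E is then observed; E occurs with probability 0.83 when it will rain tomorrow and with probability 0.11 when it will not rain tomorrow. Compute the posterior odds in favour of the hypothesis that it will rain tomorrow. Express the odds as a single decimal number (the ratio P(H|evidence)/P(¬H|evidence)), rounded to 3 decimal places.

Posterior odds ≈ 0.252

Prior odds = 1/30 = 0.033333. In log-odds, ln(0.033333) = -3.4012.
Add log likelihood ratio: ln(7.5455) = 2.0209.
Posterior log-odds = -1.3803, so posterior odds = exp(-1.3803) = 0.25152.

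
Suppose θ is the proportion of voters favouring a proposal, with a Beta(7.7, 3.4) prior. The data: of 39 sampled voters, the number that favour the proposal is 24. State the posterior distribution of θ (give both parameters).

Posterior: Beta(31.7, 18.4)

Observing 24 successes and 15 failures updates Beta(7.7, 3.4) by adding the success and failure counts to the two shape parameters: α = 7.7+24 = 31.7, β = 3.4+15 = 18.4.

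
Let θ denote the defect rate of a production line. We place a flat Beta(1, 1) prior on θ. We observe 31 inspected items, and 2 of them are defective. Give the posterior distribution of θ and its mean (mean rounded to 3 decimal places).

Observing 2 successes and 29 failures updates Beta(1, 1) by adding the success and failure counts to the two shape parameters: α = 1+2 = 3, β = 1+29 = 30.
E[θ | data] = 3/(3+30) = 0.091.

Posterior: Beta(3, 30); mean ≈ 0.091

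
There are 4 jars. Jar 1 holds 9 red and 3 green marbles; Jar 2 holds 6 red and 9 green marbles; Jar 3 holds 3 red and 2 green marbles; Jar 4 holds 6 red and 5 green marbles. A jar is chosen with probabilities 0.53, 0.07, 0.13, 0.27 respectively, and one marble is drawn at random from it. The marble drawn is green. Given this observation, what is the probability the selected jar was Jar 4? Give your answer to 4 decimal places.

Posterior probability ≈ 0.3514

P(green|Jar 1) = 0.25; P(green|Jar 2) = 0.6; P(green|Jar 3) = 0.4; P(green|Jar 4) = 0.4545.
Prior × likelihood for each source: 0.53·0.25=0.1325, 0.07·0.6=0.04200, 0.13·0.4=0.05200, 0.27·0.4545=0.1227. Summing gives P(green) = 0.34923.
P(Jar 4 | green) = 0.1227 / 0.34923 = 0.3514.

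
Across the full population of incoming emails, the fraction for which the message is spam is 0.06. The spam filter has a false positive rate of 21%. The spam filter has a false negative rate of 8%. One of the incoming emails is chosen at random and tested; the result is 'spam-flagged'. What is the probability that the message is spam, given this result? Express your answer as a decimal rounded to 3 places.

P(H | E) ≈ 0.219

Let H be the event that the message is spam. P(H) = 0.06, so P(¬H) = 0.94. With E the 'spam-flagged' result, P(E|H) = 0.92 and P(E|¬H) = 0.21.
P(E) = 0.92·0.06 + 0.21·0.94 = 0.055200 + 0.19740 = 0.25260.
By Bayes' theorem, P(H|E) = 0.055200 / 0.25260 = 0.219.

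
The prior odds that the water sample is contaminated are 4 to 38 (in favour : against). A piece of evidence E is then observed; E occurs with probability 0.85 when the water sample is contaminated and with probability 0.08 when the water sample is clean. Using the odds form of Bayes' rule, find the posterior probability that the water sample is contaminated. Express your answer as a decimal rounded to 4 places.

Posterior probability ≈ 0.5280

Prior odds = 4/38 = 0.10526. In log-odds, ln(0.10526) = -2.2513.
Add log likelihood ratio: ln(10.625) = 2.3632.
Posterior log-odds = 0.11192, so posterior odds = exp(0.11192) = 1.1184. Converting, P(H|E) = 1.1184/2.1184 = 0.5280.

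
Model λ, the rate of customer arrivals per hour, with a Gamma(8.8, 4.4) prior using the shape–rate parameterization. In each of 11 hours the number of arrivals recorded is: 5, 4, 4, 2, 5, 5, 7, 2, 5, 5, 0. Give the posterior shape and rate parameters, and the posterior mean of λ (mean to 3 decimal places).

Posterior: Gamma(shape=52.8, rate=15.4); mean ≈ 3.429

Total count ∑xᵢ = 44 over n = 11 hours.
Gamma is conjugate to the Poisson likelihood: posterior is Gamma(shape = 8.8+44 = 52.8, rate = 4.4+11 = 15.4).
E[λ | data] = 52.8/15.4 = 3.429.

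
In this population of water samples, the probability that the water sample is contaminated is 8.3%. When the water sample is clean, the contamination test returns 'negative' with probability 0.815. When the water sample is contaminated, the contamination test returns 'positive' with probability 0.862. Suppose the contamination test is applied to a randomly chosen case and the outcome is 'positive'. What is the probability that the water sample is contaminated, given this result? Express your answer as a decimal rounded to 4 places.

P(H | E) ≈ 0.2966

Let H be the event that the water sample is contaminated. P(H) = 0.083, so P(¬H) = 0.917. With E the 'positive' result, P(E|H) = 0.862 and P(E|¬H) = 0.185.
P(E) = 0.862·0.083 + 0.185·0.917 = 0.071546 + 0.16965 = 0.24119.
By Bayes' theorem, P(H|E) = 0.071546 / 0.24119 = 0.2966.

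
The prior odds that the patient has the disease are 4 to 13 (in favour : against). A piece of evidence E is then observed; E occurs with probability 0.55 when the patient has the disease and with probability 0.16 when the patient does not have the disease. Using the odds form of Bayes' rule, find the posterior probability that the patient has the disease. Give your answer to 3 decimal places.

Prior odds = 4/13 = 0.30769. In log-odds, ln(0.30769) = -1.1787.
Add log likelihood ratio: ln(3.4375) = 1.2347.
Posterior log-odds = 0.056089, so posterior odds = exp(0.056089) = 1.0577. Converting, P(H|E) = 1.0577/2.0577 = 0.514.

Posterior probability ≈ 0.514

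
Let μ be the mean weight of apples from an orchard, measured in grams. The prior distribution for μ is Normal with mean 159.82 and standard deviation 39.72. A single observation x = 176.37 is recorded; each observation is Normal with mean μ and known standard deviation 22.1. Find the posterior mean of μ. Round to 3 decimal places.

Posterior mean ≈ 172.458

With known σ, the Normal prior is conjugate. Weight on the data is w = (n/σ²)/(n/σ² + 1/τ₀²) = 0.00204746/(0.00204746+0.00063384) = 0.76361.
Posterior mean = w·x̄ + (1−w)·μ₀ = 0.76361·176.37 + 0.23639·159.82 = 172.458.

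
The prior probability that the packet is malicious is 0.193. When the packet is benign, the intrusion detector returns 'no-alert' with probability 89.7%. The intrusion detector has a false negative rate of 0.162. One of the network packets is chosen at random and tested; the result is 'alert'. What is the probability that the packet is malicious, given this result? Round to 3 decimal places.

P(H | E) ≈ 0.661

Let H be the event that the packet is malicious. P(H) = 0.193, so P(¬H) = 0.807. With E the 'alert' result, P(E|H) = 0.838 and P(E|¬H) = 0.103.
P(E) = 0.838·0.193 + 0.103·0.807 = 0.16173 + 0.083121 = 0.24485.
By Bayes' theorem, P(H|E) = 0.16173 / 0.24485 = 0.661.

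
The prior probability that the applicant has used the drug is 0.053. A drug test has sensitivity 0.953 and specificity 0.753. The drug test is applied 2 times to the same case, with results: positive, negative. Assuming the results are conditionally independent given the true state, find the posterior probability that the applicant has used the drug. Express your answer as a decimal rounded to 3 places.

Let H be the event that the applicant has used the drug; start with P(H) = 0.053. P('positive'|H) = 0.953, P('positive'|¬H) = 0.247.
Update on result 1 ('positive'): P(H) ← 0.953·0.0530 / (0.953·0.0530 + 0.247·0.9470) = 0.050509/0.28442 = 0.1776.
Update on result 2 ('negative'): P(H) ← 0.047·0.1776 / (0.047·0.1776 + 0.753·0.8224) = 0.0083466/0.62762 = 0.0133.

Posterior P(H) ≈ 0.013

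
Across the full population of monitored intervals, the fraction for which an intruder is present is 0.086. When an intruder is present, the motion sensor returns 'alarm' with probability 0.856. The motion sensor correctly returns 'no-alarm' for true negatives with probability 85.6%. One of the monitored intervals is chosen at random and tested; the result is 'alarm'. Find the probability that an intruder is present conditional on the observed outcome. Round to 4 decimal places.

Write H for 'an intruder is present'. Prior odds H:¬H = 0.086/0.914 = 0.094092. For the 'alarm' outcome, the likelihood ratio is 0.856/0.144 = 5.9444.
Posterior odds = 0.094092 × 5.9444 = 0.55932, so P(H|E) = 0.55932/(1+0.55932) = 0.3587.

P(H | E) ≈ 0.3587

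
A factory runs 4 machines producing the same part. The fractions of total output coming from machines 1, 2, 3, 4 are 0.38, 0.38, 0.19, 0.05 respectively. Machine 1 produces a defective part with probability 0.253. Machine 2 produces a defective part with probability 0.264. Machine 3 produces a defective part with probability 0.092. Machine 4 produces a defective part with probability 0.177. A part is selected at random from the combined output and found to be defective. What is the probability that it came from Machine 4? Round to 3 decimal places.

Posterior probability ≈ 0.040

P(defective|M1) = 0.253; P(defective|M2) = 0.264; P(defective|M3) = 0.092; P(defective|M4) = 0.177.
Prior × likelihood for each source: 0.38·0.253=0.09614, 0.38·0.264=0.1003, 0.19·0.092=0.01748, 0.05·0.177=0.008850. Summing gives P(defective) = 0.22279.
P(Machine 4 | defective) = 0.008850 / 0.22279 = 0.040.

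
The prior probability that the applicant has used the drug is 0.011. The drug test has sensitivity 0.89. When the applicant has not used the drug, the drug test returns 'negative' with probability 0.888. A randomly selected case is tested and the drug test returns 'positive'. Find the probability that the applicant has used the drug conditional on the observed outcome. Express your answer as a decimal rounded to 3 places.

P(H | E) ≈ 0.081

Let H be the event that the applicant has used the drug. P(H) = 0.011, so P(¬H) = 0.989. With E the 'positive' result, P(E|H) = 0.89 and P(E|¬H) = 0.112.
P(E) = 0.89·0.011 + 0.112·0.989 = 0.0097900 + 0.11077 = 0.12056.
By Bayes' theorem, P(H|E) = 0.0097900 / 0.12056 = 0.081.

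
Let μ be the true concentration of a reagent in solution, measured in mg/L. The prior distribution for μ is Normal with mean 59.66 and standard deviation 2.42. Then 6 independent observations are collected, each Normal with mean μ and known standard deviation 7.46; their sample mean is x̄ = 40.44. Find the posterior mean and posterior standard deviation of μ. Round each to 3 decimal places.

Posterior mean ≈ 52.221; posterior SD ≈ 1.895

Prior precision 1/τ₀² = 1/2.42² = 0.170753; data precision n/σ² = 6/7.46² = 0.107814.
Posterior precision = 0.170753 + 0.107814 = 0.278567, giving posterior SD = 1/√0.278567 = 1.895.
Posterior mean = (0.170753·59.66 + 0.107814·40.44) / 0.278567 = 52.221.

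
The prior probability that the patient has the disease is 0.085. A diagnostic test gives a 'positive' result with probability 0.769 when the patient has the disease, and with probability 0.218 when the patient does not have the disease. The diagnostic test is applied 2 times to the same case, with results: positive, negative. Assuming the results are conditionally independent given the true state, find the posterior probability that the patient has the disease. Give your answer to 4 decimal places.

Posterior P(H) ≈ 0.0883

Let H be the event that the patient has the disease; start with P(H) = 0.085. P('positive'|H) = 0.769, P('positive'|¬H) = 0.218.
Update on result 1 ('positive'): P(H) ← 0.769·0.0850 / (0.769·0.0850 + 0.218·0.9150) = 0.065365/0.26484 = 0.2468.
Update on result 2 ('negative'): P(H) ← 0.231·0.2468 / (0.231·0.2468 + 0.782·0.7532) = 0.057014/0.64601 = 0.0883.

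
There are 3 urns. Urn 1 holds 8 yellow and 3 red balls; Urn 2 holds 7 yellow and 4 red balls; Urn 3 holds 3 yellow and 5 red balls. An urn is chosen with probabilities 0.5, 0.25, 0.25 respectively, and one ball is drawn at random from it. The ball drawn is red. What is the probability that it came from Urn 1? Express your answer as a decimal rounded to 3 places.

Posterior probability ≈ 0.356

P(red|Urn 1) = 0.2727; P(red|Urn 2) = 0.3636; P(red|Urn 3) = 0.625.
Prior × likelihood for each source: 0.5·0.2727=0.1364, 0.25·0.3636=0.09091, 0.25·0.625=0.1562. Summing gives P(red) = 0.38352.
P(Urn 1 | red) = 0.1364 / 0.38352 = 0.356.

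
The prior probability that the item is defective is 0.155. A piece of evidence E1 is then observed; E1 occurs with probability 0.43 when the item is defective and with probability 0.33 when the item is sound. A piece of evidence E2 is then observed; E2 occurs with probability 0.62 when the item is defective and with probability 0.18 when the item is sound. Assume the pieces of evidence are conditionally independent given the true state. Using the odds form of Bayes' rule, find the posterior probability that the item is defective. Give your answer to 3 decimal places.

Prior odds = 0.155/(1−0.155) = 0.18343.
Likelihood ratio for E1 = 0.43/0.33 = 1.3030.
Likelihood ratio for E2 = 0.62/0.18 = 3.4444.
Posterior odds = prior odds × LR₁ × LR₂ = 0.82328.
Posterior probability = odds/(1+odds) = 0.82328/1.8233 = 0.452.

Posterior probability ≈ 0.452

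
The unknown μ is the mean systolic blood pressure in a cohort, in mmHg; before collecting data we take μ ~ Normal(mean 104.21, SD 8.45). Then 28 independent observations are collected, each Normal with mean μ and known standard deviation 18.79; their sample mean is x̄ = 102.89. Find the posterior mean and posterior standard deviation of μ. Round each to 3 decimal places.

Posterior mean ≈ 103.088; posterior SD ≈ 3.274

With known σ, the Normal prior is conjugate. Weight on the data is w = (n/σ²)/(n/σ² + 1/τ₀²) = 0.0793057/(0.0793057+0.0140051) = 0.84991.
Posterior mean = w·x̄ + (1−w)·μ₀ = 0.84991·102.89 + 0.15009·104.21 = 103.088. Posterior variance = 1/(0.0793057+0.0140051) = 10.7169, so SD = 3.274.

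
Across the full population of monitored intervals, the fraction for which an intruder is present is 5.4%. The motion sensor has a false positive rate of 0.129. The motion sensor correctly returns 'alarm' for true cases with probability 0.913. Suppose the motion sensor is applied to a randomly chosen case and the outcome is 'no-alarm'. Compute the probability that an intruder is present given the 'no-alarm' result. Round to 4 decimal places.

Write H for 'an intruder is present'. Prior odds H:¬H = 0.054/0.946 = 0.057082. For the 'no-alarm' outcome, the likelihood ratio is 0.087/0.871 = 0.099885.
Posterior odds = 0.057082 × 0.099885 = 0.0057017, so P(H|E) = 0.0057017/(1+0.0057017) = 0.0057.

P(H | E) ≈ 0.0057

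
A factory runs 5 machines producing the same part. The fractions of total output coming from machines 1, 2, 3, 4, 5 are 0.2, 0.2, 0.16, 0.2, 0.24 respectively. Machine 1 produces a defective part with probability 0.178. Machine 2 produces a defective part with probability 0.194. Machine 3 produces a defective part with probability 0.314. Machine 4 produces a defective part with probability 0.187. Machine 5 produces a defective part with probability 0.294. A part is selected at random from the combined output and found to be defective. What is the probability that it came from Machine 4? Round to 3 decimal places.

Posterior probability ≈ 0.161

P(defective|M1) = 0.178; P(defective|M2) = 0.194; P(defective|M3) = 0.314; P(defective|M4) = 0.187; P(defective|M5) = 0.294.
Prior × likelihood for each source: 0.2·0.178=0.03560, 0.2·0.194=0.03880, 0.16·0.314=0.05024, 0.2·0.187=0.03740, 0.24·0.294=0.07056. Summing gives P(defective) = 0.23260.
P(Machine 4 | defective) = 0.03740 / 0.23260 = 0.161.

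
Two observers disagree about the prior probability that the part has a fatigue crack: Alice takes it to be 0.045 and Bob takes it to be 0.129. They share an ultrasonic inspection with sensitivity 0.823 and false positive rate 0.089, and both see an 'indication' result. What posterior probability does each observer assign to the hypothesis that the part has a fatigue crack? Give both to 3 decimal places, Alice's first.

Alice: 0.303; Bob: 0.578

P('+'|H) = 0.823, P('+'|¬H) = 0.089.
Alice: numerator 0.823·0.045 = 0.037035; evidence = 0.037035+0.089·0.955 = 0.12203; posterior = 0.303.
Bob: numerator 0.823·0.129 = 0.10617; evidence = 0.10617+0.089·0.871 = 0.18369; posterior = 0.578.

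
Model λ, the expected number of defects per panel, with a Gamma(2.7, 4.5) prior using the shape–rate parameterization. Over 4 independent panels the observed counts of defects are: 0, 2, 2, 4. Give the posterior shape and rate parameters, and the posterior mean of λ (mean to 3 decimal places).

Total count ∑xᵢ = 8 over n = 4 panels.
Gamma is conjugate to the Poisson likelihood: posterior is Gamma(shape = 2.7+8 = 10.7, rate = 4.5+4 = 8.5).
Posterior mean = shape/rate = 10.7/8.5 = 1.259.

Posterior: Gamma(shape=10.7, rate=8.5); mean ≈ 1.259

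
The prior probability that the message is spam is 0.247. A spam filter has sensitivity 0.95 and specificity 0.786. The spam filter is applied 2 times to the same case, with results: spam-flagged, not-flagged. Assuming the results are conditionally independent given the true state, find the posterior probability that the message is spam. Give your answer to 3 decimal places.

Let H be the event that the message is spam; start with P(H) = 0.247. P('spam-flagged'|H) = 0.95, P('spam-flagged'|¬H) = 0.214.
Update on result 1 ('spam-flagged'): P(H) ← 0.95·0.2470 / (0.95·0.2470 + 0.214·0.7530) = 0.23465/0.39579 = 0.5929.
Update on result 2 ('not-flagged'): P(H) ← 0.05·0.5929 / (0.05·0.5929 + 0.786·0.4071) = 0.029643/0.34965 = 0.0848.

Posterior P(H) ≈ 0.085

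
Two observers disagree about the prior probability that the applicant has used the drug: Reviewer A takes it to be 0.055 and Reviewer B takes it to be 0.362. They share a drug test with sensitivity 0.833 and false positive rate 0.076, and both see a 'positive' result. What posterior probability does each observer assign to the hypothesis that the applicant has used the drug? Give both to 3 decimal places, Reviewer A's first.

Reviewer A: 0.389; Reviewer B: 0.861

The likelihood ratio for a 'positive' result is 0.833/0.076 = 10.961.
Reviewer A: prior odds 0.055/0.945 = 0.058201; posterior odds 0.63791; posterior probability 0.389.
Reviewer B: prior odds 0.362/0.638 = 0.56740; posterior odds 6.2190; posterior probability 0.861.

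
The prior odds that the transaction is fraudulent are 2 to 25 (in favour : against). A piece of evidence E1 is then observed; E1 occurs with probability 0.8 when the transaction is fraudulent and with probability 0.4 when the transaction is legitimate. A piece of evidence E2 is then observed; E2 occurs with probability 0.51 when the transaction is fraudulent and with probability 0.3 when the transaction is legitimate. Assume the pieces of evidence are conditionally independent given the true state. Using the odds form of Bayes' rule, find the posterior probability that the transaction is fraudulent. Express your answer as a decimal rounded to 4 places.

Prior odds = 2/25 = 0.080000. In log-odds, ln(0.080000) = -2.5257.
Add log likelihood ratios: ln(2.0000) + ln(1.7000) = 1.2238.
Posterior log-odds = -1.3020, so posterior odds = exp(-1.3020) = 0.27200. Converting, P(H|E) = 0.27200/1.2720 = 0.2138.

Posterior probability ≈ 0.2138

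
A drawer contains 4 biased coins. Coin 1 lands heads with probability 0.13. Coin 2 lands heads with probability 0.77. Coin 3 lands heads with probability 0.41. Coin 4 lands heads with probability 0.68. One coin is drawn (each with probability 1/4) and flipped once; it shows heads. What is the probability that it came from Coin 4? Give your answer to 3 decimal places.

P(heads|C1) = 0.13; P(heads|C2) = 0.77; P(heads|C3) = 0.41; P(heads|C4) = 0.68.
Prior × likelihood for each source: 0.25·0.13=0.03250, 0.25·0.77=0.1925, 0.25·0.41=0.1025, 0.25·0.68=0.1700. Summing gives P(heads) = 0.49750.
P(Coin 4 | heads) = 0.1700 / 0.49750 = 0.342.

Posterior probability ≈ 0.342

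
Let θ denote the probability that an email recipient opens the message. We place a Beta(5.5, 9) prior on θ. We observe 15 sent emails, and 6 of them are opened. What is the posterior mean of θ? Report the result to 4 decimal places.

The binomial likelihood is conjugate to the Beta prior: with 6 successes and 9 failures, the posterior is Beta(5.5+6, 9+9) = Beta(11.5, 18).
E[θ | data] = 11.5/(11.5+18) = 0.3898.

Posterior mean ≈ 0.3898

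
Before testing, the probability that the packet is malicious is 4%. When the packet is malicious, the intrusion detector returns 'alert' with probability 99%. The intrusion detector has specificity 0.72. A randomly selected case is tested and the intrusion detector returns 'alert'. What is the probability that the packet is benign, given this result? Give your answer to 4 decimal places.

Write H for 'the packet is malicious'. Prior odds H:¬H = 0.04/0.96 = 0.041667. For the 'alert' outcome, the likelihood ratio is 0.99/0.28 = 3.5357.
Posterior odds = 0.041667 × 3.5357 = 0.14732, so P(H|E) = 0.14732/(1+0.14732) = 0.1284. Then P(¬H|E) = 1 − 0.1284 = 0.8716.

P(¬H | E) ≈ 0.8716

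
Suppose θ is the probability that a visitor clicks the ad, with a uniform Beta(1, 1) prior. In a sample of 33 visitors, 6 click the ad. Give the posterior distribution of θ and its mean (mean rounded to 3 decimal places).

Observing 6 successes and 27 failures updates Beta(1, 1) by adding the success and failure counts to the two shape parameters: α = 1+6 = 7, β = 1+27 = 28.
E[θ | data] = 7/(7+28) = 0.200.

Posterior: Beta(7, 28); mean ≈ 0.200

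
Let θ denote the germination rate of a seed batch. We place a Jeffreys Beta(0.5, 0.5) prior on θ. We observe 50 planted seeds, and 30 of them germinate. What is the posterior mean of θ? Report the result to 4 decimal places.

Posterior mean ≈ 0.5980

Observing 30 successes and 20 failures updates Beta(0.5, 0.5) by adding the success and failure counts to the two shape parameters: α = 0.5+30 = 30.5, β = 0.5+20 = 20.5.
E[θ | data] = 30.5/(30.5+20.5) = 0.5980.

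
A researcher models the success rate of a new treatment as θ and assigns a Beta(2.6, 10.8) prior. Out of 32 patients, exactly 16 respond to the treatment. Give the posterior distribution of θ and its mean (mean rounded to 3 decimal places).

The binomial likelihood is conjugate to the Beta prior: with 16 successes and 16 failures, the posterior is Beta(2.6+16, 10.8+16) = Beta(18.6, 26.8).
Posterior mean = α/(α+β) = 18.6/45.4 = 0.410.

Posterior: Beta(18.6, 26.8); mean ≈ 0.410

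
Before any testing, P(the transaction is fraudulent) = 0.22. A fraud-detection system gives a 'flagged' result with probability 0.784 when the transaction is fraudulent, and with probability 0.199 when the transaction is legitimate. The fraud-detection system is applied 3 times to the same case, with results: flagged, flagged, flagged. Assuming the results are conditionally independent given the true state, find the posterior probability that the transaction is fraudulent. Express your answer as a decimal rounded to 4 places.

Let H be the event that the transaction is fraudulent; start with P(H) = 0.22. P('flagged'|H) = 0.784, P('flagged'|¬H) = 0.199.
Update on result 1 ('flagged'): P(H) ← 0.784·0.2200 / (0.784·0.2200 + 0.199·0.7800) = 0.17248/0.32770 = 0.5263.
Update on result 2 ('flagged'): P(H) ← 0.784·0.5263 / (0.784·0.5263 + 0.199·0.4737) = 0.41265/0.50691 = 0.8140.
Update on result 3 ('flagged'): P(H) ← 0.784·0.8140 / (0.784·0.8140 + 0.199·0.1860) = 0.63821/0.67522 = 0.9452.

Posterior P(H) ≈ 0.9452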